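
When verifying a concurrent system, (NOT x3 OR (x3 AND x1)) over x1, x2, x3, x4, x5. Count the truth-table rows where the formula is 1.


Formula: (NOT x3 OR (x3 AND x1)) over 5 vars (32 rows)
Evaluate each row (x1, x2, x3, x4, x5 as bits, MSB first):
  row 0 [00000]: (NOT 0 OR (0 AND 0)) -> 1
  row 1 [00001]: (NOT 0 OR (0 AND 0)) -> 1
  row 2 [00010]: (NOT 0 OR (0 AND 0)) -> 1
  row 3 [00011]: (NOT 0 OR (0 AND 0)) -> 1
  row 4 [00100]: (NOT 1 OR (1 AND 0)) -> 0
  row 5 [00101]: (NOT 1 OR (1 AND 0)) -> 0
  row 6 [00110]: (NOT 1 OR (1 AND 0)) -> 0
  row 7 [00111]: (NOT 1 OR (1 AND 0)) -> 0
  row 8 [01000]: (NOT 0 OR (0 AND 0)) -> 1
  row 9 [01001]: (NOT 0 OR (0 AND 0)) -> 1
  row 10 [01010]: (NOT 0 OR (0 AND 0)) -> 1
  row 11 [01011]: (NOT 0 OR (0 AND 0)) -> 1
  row 12 [01100]: (NOT 1 OR (1 AND 0)) -> 0
  row 13 [01101]: (NOT 1 OR (1 AND 0)) -> 0
  row 14 [01110]: (NOT 1 OR (1 AND 0)) -> 0
  row 15 [01111]: (NOT 1 OR (1 AND 0)) -> 0
  row 16 [10000]: (NOT 0 OR (0 AND 1)) -> 1
  row 17 [10001]: (NOT 0 OR (0 AND 1)) -> 1
  row 18 [10010]: (NOT 0 OR (0 AND 1)) -> 1
  row 19 [10011]: (NOT 0 OR (0 AND 1)) -> 1
  row 20 [10100]: (NOT 1 OR (1 AND 1)) -> 1
  row 21 [10101]: (NOT 1 OR (1 AND 1)) -> 1
  row 22 [10110]: (NOT 1 OR (1 AND 1)) -> 1
  row 23 [10111]: (NOT 1 OR (1 AND 1)) -> 1
  row 24 [11000]: (NOT 0 OR (0 AND 1)) -> 1
  row 25 [11001]: (NOT 0 OR (0 AND 1)) -> 1
  row 26 [11010]: (NOT 0 OR (0 AND 1)) -> 1
  row 27 [11011]: (NOT 0 OR (0 AND 1)) -> 1
  row 28 [11100]: (NOT 1 OR (1 AND 1)) -> 1
  row 29 [11101]: (NOT 1 OR (1 AND 1)) -> 1
  row 30 [11110]: (NOT 1 OR (1 AND 1)) -> 1
  row 31 [11111]: (NOT 1 OR (1 AND 1)) -> 1
Full result column, 8 rows per line (x1,x2 fixed per line; x3,x4,x5 runs 000..111 left to right):
  rows 0-7 [x1,x2=00]: 11110000  (ones: 4)
  rows 8-15 [x1,x2=01]: 11110000  (ones: 4)
  rows 16-23 [x1,x2=10]: 11111111  (ones: 8)
  rows 24-31 [x1,x2=11]: 11111111  (ones: 8)
Count of 1-rows = 4+4+8+8 = 24

24


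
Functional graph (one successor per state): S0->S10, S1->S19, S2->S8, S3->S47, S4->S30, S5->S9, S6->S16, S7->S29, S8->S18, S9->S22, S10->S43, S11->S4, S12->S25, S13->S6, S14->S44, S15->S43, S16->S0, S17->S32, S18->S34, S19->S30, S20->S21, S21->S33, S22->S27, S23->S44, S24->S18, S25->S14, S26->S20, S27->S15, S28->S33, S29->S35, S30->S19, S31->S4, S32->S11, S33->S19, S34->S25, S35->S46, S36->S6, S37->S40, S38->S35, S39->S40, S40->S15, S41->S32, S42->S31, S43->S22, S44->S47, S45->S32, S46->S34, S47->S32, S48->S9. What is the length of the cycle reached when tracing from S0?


Trace from S0 until a state repeats:
  S0 -> S10 -> S43 -> S22 -> S27 -> S15 -> S43
S43 first seen at step 2, revisited at step 6.
Cycle length = 6 - 2 = 4

4


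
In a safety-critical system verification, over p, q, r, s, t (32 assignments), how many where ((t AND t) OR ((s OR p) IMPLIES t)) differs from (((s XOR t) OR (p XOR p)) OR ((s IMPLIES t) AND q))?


F1 = ((t AND t) OR ((s OR p) IMPLIES t))
F2 = (((s XOR t) OR (p XOR p)) OR ((s IMPLIES t) AND q))
Evaluate both on each of 32 rows (bits = p,q,r,s,t):
  row 0 [00000]: F1=1 F2=0 (differ) -> 1
  row 1 [00001]: F1=1 F2=1 -> 0
  row 2 [00010]: F1=0 F2=1 (differ) -> 1
  row 3 [00011]: F1=1 F2=0 (differ) -> 1
  row 4 [00100]: F1=1 F2=0 (differ) -> 1
  row 5 [00101]: F1=1 F2=1 -> 0
  row 6 [00110]: F1=0 F2=1 (differ) -> 1
  row 7 [00111]: F1=1 F2=0 (differ) -> 1
  row 8 [01000]: F1=1 F2=1 -> 0
  row 9 [01001]: F1=1 F2=1 -> 0
  row 10 [01010]: F1=0 F2=1 (differ) -> 1
  row 11 [01011]: F1=1 F2=1 -> 0
  row 12 [01100]: F1=1 F2=1 -> 0
  row 13 [01101]: F1=1 F2=1 -> 0
  row 14 [01110]: F1=0 F2=1 (differ) -> 1
  row 15 [01111]: F1=1 F2=1 -> 0
  row 16 [10000]: F1=0 F2=0 -> 0
  row 17 [10001]: F1=1 F2=1 -> 0
  row 18 [10010]: F1=0 F2=1 (differ) -> 1
  row 19 [10011]: F1=1 F2=0 (differ) -> 1
  row 20 [10100]: F1=0 F2=0 -> 0
  row 21 [10101]: F1=1 F2=1 -> 0
  row 22 [10110]: F1=0 F2=1 (differ) -> 1
  row 23 [10111]: F1=1 F2=0 (differ) -> 1
  row 24 [11000]: F1=0 F2=1 (differ) -> 1
  row 25 [11001]: F1=1 F2=1 -> 0
  row 26 [11010]: F1=0 F2=1 (differ) -> 1
  row 27 [11011]: F1=1 F2=1 -> 0
  row 28 [11100]: F1=0 F2=1 (differ) -> 1
  row 29 [11101]: F1=1 F2=1 -> 0
  row 30 [11110]: F1=0 F2=1 (differ) -> 1
  row 31 [11111]: F1=1 F2=1 -> 0
Full result column, 8 rows per line (p,q fixed per line; r,s,t runs 000..111 left to right):
  rows 0-7 [p,q=00]: 10111011  (ones: 6)
  rows 8-15 [p,q=01]: 00100010  (ones: 2)
  rows 16-23 [p,q=10]: 00110011  (ones: 4)
  rows 24-31 [p,q=11]: 10101010  (ones: 4)
Disagreements = 6+2+4+4 = 16

16


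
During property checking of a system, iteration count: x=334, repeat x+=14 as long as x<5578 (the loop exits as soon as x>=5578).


Step 1: x goes from 334 toward 5578 by 14; the body runs while x<5578, so iterations = ceil((bound-start)/step)
Step 2: Distance=5244
Step 3: ceil(5244/14)=375

375


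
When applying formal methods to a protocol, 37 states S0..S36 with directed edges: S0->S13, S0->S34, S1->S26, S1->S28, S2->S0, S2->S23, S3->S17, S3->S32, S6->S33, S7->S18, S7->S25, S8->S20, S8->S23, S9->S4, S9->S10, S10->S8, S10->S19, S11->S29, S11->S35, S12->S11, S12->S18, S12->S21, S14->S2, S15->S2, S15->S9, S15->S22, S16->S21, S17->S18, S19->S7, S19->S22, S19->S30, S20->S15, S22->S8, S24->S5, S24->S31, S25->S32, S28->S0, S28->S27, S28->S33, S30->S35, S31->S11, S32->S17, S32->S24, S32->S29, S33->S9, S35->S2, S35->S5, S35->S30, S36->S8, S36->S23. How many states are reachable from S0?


BFS from S0:
  layer 0: {S0}
  layer 1: {S13, S34}
Reachable set: {S0, S13, S34}
Count = 3

3


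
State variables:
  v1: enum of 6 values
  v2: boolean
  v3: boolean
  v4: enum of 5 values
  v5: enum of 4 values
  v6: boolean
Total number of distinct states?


State space = product of domain sizes of all variables.
Domain sizes:
  v1 (enum of 6 values): 6
  v2 (boolean): 2
  v3 (boolean): 2
  v4 (enum of 5 values): 5
  v5 (enum of 4 values): 4
  v6 (boolean): 2
Product = 6 * 2 * 2 * 5 * 4 * 2 = 960

960


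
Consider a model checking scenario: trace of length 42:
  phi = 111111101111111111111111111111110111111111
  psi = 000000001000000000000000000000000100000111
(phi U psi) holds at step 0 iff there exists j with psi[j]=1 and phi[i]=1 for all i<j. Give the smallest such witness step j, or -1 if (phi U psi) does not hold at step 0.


(phi U psi) at 0: need smallest j with psi[j]=1 and phi[i]=1 for all i in [0,j).
Scan from step 0:
  step 0: phi=1, psi=0 -> continue
  step 1: phi=1, psi=0 -> continue
  step 2: phi=1, psi=0 -> continue
  step 3: phi=1, psi=0 -> continue
  step 7: phi=0 -> phi-prefix broken from here
  step 8: psi=1 but phi already failed -> not a witness
  step 33: psi=1 but phi already failed -> not a witness
  step 39: psi=1 but phi already failed -> not a witness
  step 40: psi=1 but phi already failed -> not a witness
  step 41: psi=1 but phi already failed -> not a witness
  end of trace: no witness -> -1
Witness step = -1

-1


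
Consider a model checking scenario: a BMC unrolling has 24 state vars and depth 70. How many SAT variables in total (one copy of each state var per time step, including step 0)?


BMC unrolls to depth k, creating one copy of each state var for steps 0..k.
Step count = 70 + 1 = 71 (steps 0 through 70)
Vars per step = 24
Total = 24 * 71 = 1704

1704


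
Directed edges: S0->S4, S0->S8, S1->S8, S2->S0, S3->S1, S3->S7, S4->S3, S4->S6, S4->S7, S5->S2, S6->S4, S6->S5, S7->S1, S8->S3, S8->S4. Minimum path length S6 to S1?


BFS layer-by-layer from S6:
  dist 0: {S6}
  dist 1: {S4, S5}
  dist 2: {S2, S3, S7}
  dist 3: {S0, S1}
  -> S1 reached at distance 3
Shortest path length = 3

3


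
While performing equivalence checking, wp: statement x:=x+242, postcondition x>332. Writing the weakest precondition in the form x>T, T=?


Formula: wp(x:=E, P) = P[E/x] (substitute E for x in postcondition)
Step 1: Postcondition: x>332
Step 2: Substitute x+242 for x: x+242>332
Step 3: Solve for x: x > 332-242 = 90

90


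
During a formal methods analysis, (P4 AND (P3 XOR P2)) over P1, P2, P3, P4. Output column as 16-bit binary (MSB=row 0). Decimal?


Formula: (P4 AND (P3 XOR P2)) over P1, P2, P3, P4 (16 rows)
Evaluate each row (bits = P1,P2,P3,P4, MSB first):
  row 0 [0000]: (0 AND (0 XOR 0)) -> 0
  row 1 [0001]: (1 AND (0 XOR 0)) -> 0
  row 2 [0010]: (0 AND (1 XOR 0)) -> 0
  row 3 [0011]: (1 AND (1 XOR 0)) -> 1
  row 4 [0100]: (0 AND (0 XOR 1)) -> 0
  row 5 [0101]: (1 AND (0 XOR 1)) -> 1
  row 6 [0110]: (0 AND (1 XOR 1)) -> 0
  row 7 [0111]: (1 AND (1 XOR 1)) -> 0
  row 8 [1000]: (0 AND (0 XOR 0)) -> 0
  row 9 [1001]: (1 AND (0 XOR 0)) -> 0
  row 10 [1010]: (0 AND (1 XOR 0)) -> 0
  row 11 [1011]: (1 AND (1 XOR 0)) -> 1
  row 12 [1100]: (0 AND (0 XOR 1)) -> 0
  row 13 [1101]: (1 AND (0 XOR 1)) -> 1
  row 14 [1110]: (0 AND (1 XOR 1)) -> 0
  row 15 [1111]: (1 AND (1 XOR 1)) -> 0
Full result column, 4 rows per line (P1,P2 fixed per line; P3,P4 runs 00..11 left to right):
  rows 0-3 [P1,P2=00]: 0001  = hex 1
  rows 4-7 [P1,P2=01]: 0100  = hex 4
  rows 8-11 [P1,P2=10]: 0001  = hex 1
  rows 12-15 [P1,P2=11]: 0100  = hex 4
Output column (row 0 .. row 15) = 0001010000010100
Output column grouped in 4s = 0001 0100 0001 0100 = 0x1414
Convert to decimal digit by digit (value = value*16 + digit):
  1 -> 1
  1*16 + 4 = 20
  20*16 + 1 = 321
  321*16 + 4 = 5140
Decimal = 5140

5140


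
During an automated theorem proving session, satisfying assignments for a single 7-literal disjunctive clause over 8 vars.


Step 1: Total=2^8=256
Step 2: Unsat when all 7 false: 2^1=2
Step 3: Sat=256-2=254

254


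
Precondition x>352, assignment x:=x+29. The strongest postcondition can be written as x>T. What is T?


Formula: sp(P, x:=E) = exists old_x. (x = E[old_x/x]) AND P[old_x/x] (old_x is the value of x before the assignment; eliminate old_x by solving x = E[old_x/x] for old_x)
Step 1: Precondition P: x>352, i.e. old_x > 352
Step 2: Assignment gives x = old_x + 29, so old_x = x - 29
Step 3: Substitute into P: x - 29 > 352
Step 4: Simplify: x > 352+29 = 381

381


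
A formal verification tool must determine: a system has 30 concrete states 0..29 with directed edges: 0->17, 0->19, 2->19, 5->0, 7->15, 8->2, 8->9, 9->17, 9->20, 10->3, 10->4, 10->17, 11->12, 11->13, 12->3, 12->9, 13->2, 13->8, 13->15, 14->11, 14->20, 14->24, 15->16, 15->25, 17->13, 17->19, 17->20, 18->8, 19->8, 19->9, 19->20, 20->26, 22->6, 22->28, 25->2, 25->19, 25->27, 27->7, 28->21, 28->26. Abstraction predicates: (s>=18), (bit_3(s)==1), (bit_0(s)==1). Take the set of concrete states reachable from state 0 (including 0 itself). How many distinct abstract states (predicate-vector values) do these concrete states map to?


BFS from 0:
Concrete reachable: {0, 2, 7, 8, 9, 13, 15, 16, 17, 19, 20, 25, 26, 27}
Abstract via predicates (s>=18), (bit_3(s)==1), (bit_0(s)==1):
  (0,0,0) <- {0, 2, 16}
  (0,0,1) <- {7, 17}
  (0,1,0) <- {8}
  (0,1,1) <- {9, 13, 15}
  (1,0,0) <- {20}
  (1,0,1) <- {19}
  (1,1,0) <- {26}
  (1,1,1) <- {25, 27}
Distinct abstract states = 8

8


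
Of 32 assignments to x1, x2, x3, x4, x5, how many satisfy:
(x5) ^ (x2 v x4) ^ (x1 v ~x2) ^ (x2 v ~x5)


CNF with 4 clauses over 5 vars (32 assignments).
An assignment satisfies CNF iff every clause has >=1 true literal.
Check each row (bits = x1,x2,x3,x4,x5; clause T/F shown):
  row 0 [00000]: clauses=FFTT -> 0
  row 1 [00001]: clauses=TFTF -> 0
  row 2 [00010]: clauses=FTTT -> 0
  row 3 [00011]: clauses=TTTF -> 0
  row 4 [00100]: clauses=FFTT -> 0
  row 5 [00101]: clauses=TFTF -> 0
  row 6 [00110]: clauses=FTTT -> 0
  row 7 [00111]: clauses=TTTF -> 0
  row 8 [01000]: clauses=FTFT -> 0
  row 9 [01001]: clauses=TTFT -> 0
  row 10 [01010]: clauses=FTFT -> 0
  row 11 [01011]: clauses=TTFT -> 0
  row 12 [01100]: clauses=FTFT -> 0
  row 13 [01101]: clauses=TTFT -> 0
  row 14 [01110]: clauses=FTFT -> 0
  row 15 [01111]: clauses=TTFT -> 0
  row 16 [10000]: clauses=FFTT -> 0
  row 17 [10001]: clauses=TFTF -> 0
  row 18 [10010]: clauses=FTTT -> 0
  row 19 [10011]: clauses=TTTF -> 0
  row 20 [10100]: clauses=FFTT -> 0
  row 21 [10101]: clauses=TFTF -> 0
  row 22 [10110]: clauses=FTTT -> 0
  row 23 [10111]: clauses=TTTF -> 0
  row 24 [11000]: clauses=FTTT -> 0
  row 25 [11001]: clauses=TTTT -> 1
  row 26 [11010]: clauses=FTTT -> 0
  row 27 [11011]: clauses=TTTT -> 1
  row 28 [11100]: clauses=FTTT -> 0
  row 29 [11101]: clauses=TTTT -> 1
  row 30 [11110]: clauses=FTTT -> 0
  row 31 [11111]: clauses=TTTT -> 1
Full result column, 8 rows per line (x1,x2 fixed per line; x3,x4,x5 runs 000..111 left to right):
  rows 0-7 [x1,x2=00]: 00000000  (ones: 0)
  rows 8-15 [x1,x2=01]: 00000000  (ones: 0)
  rows 16-23 [x1,x2=10]: 00000000  (ones: 0)
  rows 24-31 [x1,x2=11]: 01010101  (ones: 4)
Satisfying assignments = 0+0+0+4 = 4

4


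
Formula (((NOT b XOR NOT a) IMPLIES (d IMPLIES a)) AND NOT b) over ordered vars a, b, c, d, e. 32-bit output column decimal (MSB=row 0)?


Formula: (((NOT b XOR NOT a) IMPLIES (d IMPLIES a)) AND NOT b) over a, b, c, d, e (32 rows)
Evaluate each row (bits = a,b,c,d,e, MSB first):
  row 0 [00000]: (((NOT 0 XOR NOT 0) IMPLIES (0 IMPLIES 0)) AND NOT 0) -> 1
  row 1 [00001]: (((NOT 0 XOR NOT 0) IMPLIES (0 IMPLIES 0)) AND NOT 0) -> 1
  row 2 [00010]: (((NOT 0 XOR NOT 0) IMPLIES (1 IMPLIES 0)) AND NOT 0) -> 1
  row 3 [00011]: (((NOT 0 XOR NOT 0) IMPLIES (1 IMPLIES 0)) AND NOT 0) -> 1
  row 4 [00100]: (((NOT 0 XOR NOT 0) IMPLIES (0 IMPLIES 0)) AND NOT 0) -> 1
  row 5 [00101]: (((NOT 0 XOR NOT 0) IMPLIES (0 IMPLIES 0)) AND NOT 0) -> 1
  row 6 [00110]: (((NOT 0 XOR NOT 0) IMPLIES (1 IMPLIES 0)) AND NOT 0) -> 1
  row 7 [00111]: (((NOT 0 XOR NOT 0) IMPLIES (1 IMPLIES 0)) AND NOT 0) -> 1
  row 8 [01000]: (((NOT 1 XOR NOT 0) IMPLIES (0 IMPLIES 0)) AND NOT 1) -> 0
  row 9 [01001]: (((NOT 1 XOR NOT 0) IMPLIES (0 IMPLIES 0)) AND NOT 1) -> 0
  row 10 [01010]: (((NOT 1 XOR NOT 0) IMPLIES (1 IMPLIES 0)) AND NOT 1) -> 0
  row 11 [01011]: (((NOT 1 XOR NOT 0) IMPLIES (1 IMPLIES 0)) AND NOT 1) -> 0
  row 12 [01100]: (((NOT 1 XOR NOT 0) IMPLIES (0 IMPLIES 0)) AND NOT 1) -> 0
  row 13 [01101]: (((NOT 1 XOR NOT 0) IMPLIES (0 IMPLIES 0)) AND NOT 1) -> 0
  row 14 [01110]: (((NOT 1 XOR NOT 0) IMPLIES (1 IMPLIES 0)) AND NOT 1) -> 0
  row 15 [01111]: (((NOT 1 XOR NOT 0) IMPLIES (1 IMPLIES 0)) AND NOT 1) -> 0
  row 16 [10000]: (((NOT 0 XOR NOT 1) IMPLIES (0 IMPLIES 1)) AND NOT 0) -> 1
  row 17 [10001]: (((NOT 0 XOR NOT 1) IMPLIES (0 IMPLIES 1)) AND NOT 0) -> 1
  row 18 [10010]: (((NOT 0 XOR NOT 1) IMPLIES (1 IMPLIES 1)) AND NOT 0) -> 1
  row 19 [10011]: (((NOT 0 XOR NOT 1) IMPLIES (1 IMPLIES 1)) AND NOT 0) -> 1
  row 20 [10100]: (((NOT 0 XOR NOT 1) IMPLIES (0 IMPLIES 1)) AND NOT 0) -> 1
  row 21 [10101]: (((NOT 0 XOR NOT 1) IMPLIES (0 IMPLIES 1)) AND NOT 0) -> 1
  row 22 [10110]: (((NOT 0 XOR NOT 1) IMPLIES (1 IMPLIES 1)) AND NOT 0) -> 1
  row 23 [10111]: (((NOT 0 XOR NOT 1) IMPLIES (1 IMPLIES 1)) AND NOT 0) -> 1
  row 24 [11000]: (((NOT 1 XOR NOT 1) IMPLIES (0 IMPLIES 1)) AND NOT 1) -> 0
  row 25 [11001]: (((NOT 1 XOR NOT 1) IMPLIES (0 IMPLIES 1)) AND NOT 1) -> 0
  row 26 [11010]: (((NOT 1 XOR NOT 1) IMPLIES (1 IMPLIES 1)) AND NOT 1) -> 0
  row 27 [11011]: (((NOT 1 XOR NOT 1) IMPLIES (1 IMPLIES 1)) AND NOT 1) -> 0
  row 28 [11100]: (((NOT 1 XOR NOT 1) IMPLIES (0 IMPLIES 1)) AND NOT 1) -> 0
  row 29 [11101]: (((NOT 1 XOR NOT 1) IMPLIES (0 IMPLIES 1)) AND NOT 1) -> 0
  row 30 [11110]: (((NOT 1 XOR NOT 1) IMPLIES (1 IMPLIES 1)) AND NOT 1) -> 0
  row 31 [11111]: (((NOT 1 XOR NOT 1) IMPLIES (1 IMPLIES 1)) AND NOT 1) -> 0
Full result column, 4 rows per line (a,b,c fixed per line; d,e runs 00..11 left to right):
  rows 0-3 [a,b,c=000]: 1111  = hex F
  rows 4-7 [a,b,c=001]: 1111  = hex F
  rows 8-11 [a,b,c=010]: 0000  = hex 0
  rows 12-15 [a,b,c=011]: 0000  = hex 0
  rows 16-19 [a,b,c=100]: 1111  = hex F
  rows 20-23 [a,b,c=101]: 1111  = hex F
  rows 24-27 [a,b,c=110]: 0000  = hex 0
  rows 28-31 [a,b,c=111]: 0000  = hex 0
Output column (row 0 .. row 31) = 11111111000000001111111100000000
Output column grouped in 4s = 1111 1111 0000 0000 1111 1111 0000 0000 = 0xFF00FF00
Convert to decimal digit by digit (value = value*16 + digit):
  F -> 15
  15*16 + 15 (F) = 255
  255*16 + 0 = 4080
  4080*16 + 0 = 65280
  65280*16 + 15 (F) = 1044495
  1044495*16 + 15 (F) = 16711935
  16711935*16 + 0 = 267390960
  267390960*16 + 0 = 4278255360
Decimal = 4278255360

4278255360


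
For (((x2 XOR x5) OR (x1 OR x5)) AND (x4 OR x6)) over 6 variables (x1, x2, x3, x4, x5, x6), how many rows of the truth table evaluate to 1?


Formula: (((x2 XOR x5) OR (x1 OR x5)) AND (x4 OR x6)) over 6 vars (64 rows)
Evaluate each row (x1, x2, x3, x4, x5, x6 as bits, MSB first):
  row 0 [000000]: (((0 XOR 0) OR (0 OR 0)) AND (0 OR 0)) -> 0
  row 1 [000001]: (((0 XOR 0) OR (0 OR 0)) AND (0 OR 1)) -> 0
  row 2 [000010]: (((0 XOR 1) OR (0 OR 1)) AND (0 OR 0)) -> 0
  row 3 [000011]: (((0 XOR 1) OR (0 OR 1)) AND (0 OR 1)) -> 1
  row 4 [000100]: (((0 XOR 0) OR (0 OR 0)) AND (1 OR 0)) -> 0
  (every remaining row is evaluated the same way; all 64 results are listed next)
Full result column, 8 rows per line (x1,x2,x3 fixed per line; x4,x5,x6 runs 000..111 left to right):
  rows 0-7 [x1,x2,x3=000]: 00010011  (ones: 3)
  rows 8-15 [x1,x2,x3=001]: 00010011  (ones: 3)
  rows 16-23 [x1,x2,x3=010]: 01011111  (ones: 6)
  rows 24-31 [x1,x2,x3=011]: 01011111  (ones: 6)
  rows 32-39 [x1,x2,x3=100]: 01011111  (ones: 6)
  rows 40-47 [x1,x2,x3=101]: 01011111  (ones: 6)
  rows 48-55 [x1,x2,x3=110]: 01011111  (ones: 6)
  rows 56-63 [x1,x2,x3=111]: 01011111  (ones: 6)
Count of 1-rows = 3+3+6+6+6+6+6+6 = 42

42


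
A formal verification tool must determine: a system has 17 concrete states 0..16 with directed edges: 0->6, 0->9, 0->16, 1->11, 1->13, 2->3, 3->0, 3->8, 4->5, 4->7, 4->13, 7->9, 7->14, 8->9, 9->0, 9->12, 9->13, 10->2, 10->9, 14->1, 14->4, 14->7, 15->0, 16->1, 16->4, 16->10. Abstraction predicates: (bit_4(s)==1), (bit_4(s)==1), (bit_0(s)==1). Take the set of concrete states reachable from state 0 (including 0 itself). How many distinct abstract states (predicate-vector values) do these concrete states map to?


BFS from 0:
Concrete reachable: {0, 1, 2, 3, 4, 5, 6, 7, 8, 9, 10, 11, 12, 13, 14, 16}
Abstract via predicates (bit_4(s)==1), (bit_4(s)==1), (bit_0(s)==1):
  (0,0,0) <- {0, 2, 4, 6, 8, 10, 12, 14}
  (0,0,1) <- {1, 3, 5, 7, 9, 11, 13}
  (1,1,0) <- {16}
Distinct abstract states = 3

3


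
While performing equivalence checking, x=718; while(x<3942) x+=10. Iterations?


Step 1: x goes from 718 toward 3942 by 10; the body runs while x<3942, so iterations = ceil((bound-start)/step)
Step 2: Distance=3224
Step 3: ceil(3224/10)=323

323


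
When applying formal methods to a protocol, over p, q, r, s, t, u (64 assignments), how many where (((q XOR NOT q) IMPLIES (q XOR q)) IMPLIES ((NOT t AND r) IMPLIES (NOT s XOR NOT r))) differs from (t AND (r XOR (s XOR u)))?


F1 = (((q XOR NOT q) IMPLIES (q XOR q)) IMPLIES ((NOT t AND r) IMPLIES (NOT s XOR NOT r)))
F2 = (t AND (r XOR (s XOR u)))
Evaluate both on each of 64 rows (bits = p,q,r,s,t,u):
  row 0 [000000]: F1=1 F2=0 (differ) -> 1
  row 1 [000001]: F1=1 F2=0 (differ) -> 1
  row 2 [000010]: F1=1 F2=0 (differ) -> 1
  row 3 [000011]: F1=1 F2=1 -> 0
  row 4 [000100]: F1=1 F2=0 (differ) -> 1
  (every remaining row is evaluated the same way; all 64 results are listed next)
Full result column, 8 rows per line (p,q,r fixed per line; s,t,u runs 000..111 left to right):
  rows 0-7 [p,q,r=000]: 11101101  (ones: 6)
  rows 8-15 [p,q,r=001]: 11011110  (ones: 6)
  rows 16-23 [p,q,r=010]: 11101101  (ones: 6)
  rows 24-31 [p,q,r=011]: 11011110  (ones: 6)
  rows 32-39 [p,q,r=100]: 11101101  (ones: 6)
  rows 40-47 [p,q,r=101]: 11011110  (ones: 6)
  rows 48-55 [p,q,r=110]: 11101101  (ones: 6)
  rows 56-63 [p,q,r=111]: 11011110  (ones: 6)
Disagreements = 6+6+6+6+6+6+6+6 = 48

48


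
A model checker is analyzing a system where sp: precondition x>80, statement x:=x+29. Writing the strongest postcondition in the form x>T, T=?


Formula: sp(P, x:=E) = exists old_x. (x = E[old_x/x]) AND P[old_x/x] (old_x is the value of x before the assignment; eliminate old_x by solving x = E[old_x/x] for old_x)
Step 1: Precondition P: x>80, i.e. old_x > 80
Step 2: Assignment gives x = old_x + 29, so old_x = x - 29
Step 3: Substitute into P: x - 29 > 80
Step 4: Simplify: x > 80+29 = 109

109


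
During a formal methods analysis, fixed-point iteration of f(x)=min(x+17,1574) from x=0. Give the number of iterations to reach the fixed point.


Step 1: x=0, cap=1574, increment=17
Step 2: x grows by 17 each step until capped at 1574; fixed point is x=1574
Step 3: iterations = ceil(1574/17) = 93

93


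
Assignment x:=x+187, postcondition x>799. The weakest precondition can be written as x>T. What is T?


Formula: wp(x:=E, P) = P[E/x] (substitute E for x in postcondition)
Step 1: Postcondition: x>799
Step 2: Substitute x+187 for x: x+187>799
Step 3: Solve for x: x > 799-187 = 612

612


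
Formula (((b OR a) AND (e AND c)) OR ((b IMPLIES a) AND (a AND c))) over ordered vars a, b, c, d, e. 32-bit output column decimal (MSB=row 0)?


Formula: (((b OR a) AND (e AND c)) OR ((b IMPLIES a) AND (a AND c))) over a, b, c, d, e (32 rows)
Evaluate each row (bits = a,b,c,d,e, MSB first):
  row 0 [00000]: (((0 OR 0) AND (0 AND 0)) OR ((0 IMPLIES 0) AND (0 AND 0))) -> 0
  row 1 [00001]: (((0 OR 0) AND (1 AND 0)) OR ((0 IMPLIES 0) AND (0 AND 0))) -> 0
  row 2 [00010]: (((0 OR 0) AND (0 AND 0)) OR ((0 IMPLIES 0) AND (0 AND 0))) -> 0
  row 3 [00011]: (((0 OR 0) AND (1 AND 0)) OR ((0 IMPLIES 0) AND (0 AND 0))) -> 0
  row 4 [00100]: (((0 OR 0) AND (0 AND 1)) OR ((0 IMPLIES 0) AND (0 AND 1))) -> 0
  row 5 [00101]: (((0 OR 0) AND (1 AND 1)) OR ((0 IMPLIES 0) AND (0 AND 1))) -> 0
  row 6 [00110]: (((0 OR 0) AND (0 AND 1)) OR ((0 IMPLIES 0) AND (0 AND 1))) -> 0
  row 7 [00111]: (((0 OR 0) AND (1 AND 1)) OR ((0 IMPLIES 0) AND (0 AND 1))) -> 0
  row 8 [01000]: (((1 OR 0) AND (0 AND 0)) OR ((1 IMPLIES 0) AND (0 AND 0))) -> 0
  row 9 [01001]: (((1 OR 0) AND (1 AND 0)) OR ((1 IMPLIES 0) AND (0 AND 0))) -> 0
  row 10 [01010]: (((1 OR 0) AND (0 AND 0)) OR ((1 IMPLIES 0) AND (0 AND 0))) -> 0
  row 11 [01011]: (((1 OR 0) AND (1 AND 0)) OR ((1 IMPLIES 0) AND (0 AND 0))) -> 0
  row 12 [01100]: (((1 OR 0) AND (0 AND 1)) OR ((1 IMPLIES 0) AND (0 AND 1))) -> 0
  row 13 [01101]: (((1 OR 0) AND (1 AND 1)) OR ((1 IMPLIES 0) AND (0 AND 1))) -> 1
  row 14 [01110]: (((1 OR 0) AND (0 AND 1)) OR ((1 IMPLIES 0) AND (0 AND 1))) -> 0
  row 15 [01111]: (((1 OR 0) AND (1 AND 1)) OR ((1 IMPLIES 0) AND (0 AND 1))) -> 1
  row 16 [10000]: (((0 OR 1) AND (0 AND 0)) OR ((0 IMPLIES 1) AND (1 AND 0))) -> 0
  row 17 [10001]: (((0 OR 1) AND (1 AND 0)) OR ((0 IMPLIES 1) AND (1 AND 0))) -> 0
  row 18 [10010]: (((0 OR 1) AND (0 AND 0)) OR ((0 IMPLIES 1) AND (1 AND 0))) -> 0
  row 19 [10011]: (((0 OR 1) AND (1 AND 0)) OR ((0 IMPLIES 1) AND (1 AND 0))) -> 0
  row 20 [10100]: (((0 OR 1) AND (0 AND 1)) OR ((0 IMPLIES 1) AND (1 AND 1))) -> 1
  row 21 [10101]: (((0 OR 1) AND (1 AND 1)) OR ((0 IMPLIES 1) AND (1 AND 1))) -> 1
  row 22 [10110]: (((0 OR 1) AND (0 AND 1)) OR ((0 IMPLIES 1) AND (1 AND 1))) -> 1
  row 23 [10111]: (((0 OR 1) AND (1 AND 1)) OR ((0 IMPLIES 1) AND (1 AND 1))) -> 1
  row 24 [11000]: (((1 OR 1) AND (0 AND 0)) OR ((1 IMPLIES 1) AND (1 AND 0))) -> 0
  row 25 [11001]: (((1 OR 1) AND (1 AND 0)) OR ((1 IMPLIES 1) AND (1 AND 0))) -> 0
  row 26 [11010]: (((1 OR 1) AND (0 AND 0)) OR ((1 IMPLIES 1) AND (1 AND 0))) -> 0
  row 27 [11011]: (((1 OR 1) AND (1 AND 0)) OR ((1 IMPLIES 1) AND (1 AND 0))) -> 0
  row 28 [11100]: (((1 OR 1) AND (0 AND 1)) OR ((1 IMPLIES 1) AND (1 AND 1))) -> 1
  row 29 [11101]: (((1 OR 1) AND (1 AND 1)) OR ((1 IMPLIES 1) AND (1 AND 1))) -> 1
  row 30 [11110]: (((1 OR 1) AND (0 AND 1)) OR ((1 IMPLIES 1) AND (1 AND 1))) -> 1
  row 31 [11111]: (((1 OR 1) AND (1 AND 1)) OR ((1 IMPLIES 1) AND (1 AND 1))) -> 1
Full result column, 4 rows per line (a,b,c fixed per line; d,e runs 00..11 left to right):
  rows 0-3 [a,b,c=000]: 0000  = hex 0
  rows 4-7 [a,b,c=001]: 0000  = hex 0
  rows 8-11 [a,b,c=010]: 0000  = hex 0
  rows 12-15 [a,b,c=011]: 0101  = hex 5
  rows 16-19 [a,b,c=100]: 0000  = hex 0
  rows 20-23 [a,b,c=101]: 1111  = hex F
  rows 24-27 [a,b,c=110]: 0000  = hex 0
  rows 28-31 [a,b,c=111]: 1111  = hex F
Output column (row 0 .. row 31) = 00000000000001010000111100001111
Output column grouped in 4s = 0000 0000 0000 0101 0000 1111 0000 1111 = 0x00050F0F
Convert to decimal digit by digit (value = value*16 + digit):
  0 -> 0
  0*16 + 0 = 0
  0*16 + 0 = 0
  0*16 + 5 = 5
  5*16 + 0 = 80
  80*16 + 15 (F) = 1295
  1295*16 + 0 = 20720
  20720*16 + 15 (F) = 331535
Decimal = 331535

331535


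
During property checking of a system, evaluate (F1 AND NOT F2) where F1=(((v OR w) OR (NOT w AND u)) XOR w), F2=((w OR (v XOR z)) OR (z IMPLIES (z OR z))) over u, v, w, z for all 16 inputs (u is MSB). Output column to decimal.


F1 = (((v OR w) OR (NOT w AND u)) XOR w)
F2 = ((w OR (v XOR z)) OR (z IMPLIES (z OR z)))
Counterexample to F1=>F2 is where F1=1 and F2=0.
Evaluate each row (bits = u,v,w,z, MSB first):
  row 0 [0000]: F1=0 F2=1 -> F1&~F2 -> 0
  row 1 [0001]: F1=0 F2=1 -> F1&~F2 -> 0
  row 2 [0010]: F1=0 F2=1 -> F1&~F2 -> 0
  row 3 [0011]: F1=0 F2=1 -> F1&~F2 -> 0
  row 4 [0100]: F1=1 F2=1 -> F1&~F2 -> 0
  row 5 [0101]: F1=1 F2=1 -> F1&~F2 -> 0
  row 6 [0110]: F1=0 F2=1 -> F1&~F2 -> 0
  row 7 [0111]: F1=0 F2=1 -> F1&~F2 -> 0
  row 8 [1000]: F1=1 F2=1 -> F1&~F2 -> 0
  row 9 [1001]: F1=1 F2=1 -> F1&~F2 -> 0
  row 10 [1010]: F1=0 F2=1 -> F1&~F2 -> 0
  row 11 [1011]: F1=0 F2=1 -> F1&~F2 -> 0
  row 12 [1100]: F1=1 F2=1 -> F1&~F2 -> 0
  row 13 [1101]: F1=1 F2=1 -> F1&~F2 -> 0
  row 14 [1110]: F1=0 F2=1 -> F1&~F2 -> 0
  row 15 [1111]: F1=0 F2=1 -> F1&~F2 -> 0
Full result column, 4 rows per line (u,v fixed per line; w,z runs 00..11 left to right):
  rows 0-3 [u,v=00]: 0000  = hex 0
  rows 4-7 [u,v=01]: 0000  = hex 0
  rows 8-11 [u,v=10]: 0000  = hex 0
  rows 12-15 [u,v=11]: 0000  = hex 0
Counterexample vector (row 0 .. row 15) = 0000000000000000
Output column grouped in 4s = 0000 0000 0000 0000 = 0x0000
Convert to decimal digit by digit (value = value*16 + digit):
  0 -> 0
  0*16 + 0 = 0
  0*16 + 0 = 0
  0*16 + 0 = 0
Decimal = 0

0


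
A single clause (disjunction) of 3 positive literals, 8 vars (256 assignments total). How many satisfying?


Step 1: Total=2^8=256
Step 2: Unsat when all 3 false: 2^5=32
Step 3: Sat=256-32=224

224


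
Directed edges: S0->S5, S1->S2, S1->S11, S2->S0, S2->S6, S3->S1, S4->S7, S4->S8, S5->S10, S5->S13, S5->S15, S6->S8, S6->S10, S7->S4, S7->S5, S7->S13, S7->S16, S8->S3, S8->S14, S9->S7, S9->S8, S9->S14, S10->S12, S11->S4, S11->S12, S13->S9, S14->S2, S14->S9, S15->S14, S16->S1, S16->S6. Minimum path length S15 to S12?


BFS layer-by-layer from S15:
  dist 0: {S15}
  dist 1: {S14}
  dist 2: {S2, S9}
  dist 3: {S0, S6, S7, S8}
  dist 4: {S3, S4, S5, S10, S13, S16}
  dist 5: {S1, S12}
  -> S12 reached at distance 5
Shortest path length = 5

5


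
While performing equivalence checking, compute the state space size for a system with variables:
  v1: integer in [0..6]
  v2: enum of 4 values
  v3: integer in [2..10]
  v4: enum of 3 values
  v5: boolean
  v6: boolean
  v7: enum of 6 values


State space = product of domain sizes of all variables.
Domain sizes:
  v1 (integer in [0..6]): 7
  v2 (enum of 4 values): 4
  v3 (integer in [2..10]): 9
  v4 (enum of 3 values): 3
  v5 (boolean): 2
  v6 (boolean): 2
  v7 (enum of 6 values): 6
Product = 7 * 4 * 9 * 3 * 2 * 2 * 6 = 18144

18144


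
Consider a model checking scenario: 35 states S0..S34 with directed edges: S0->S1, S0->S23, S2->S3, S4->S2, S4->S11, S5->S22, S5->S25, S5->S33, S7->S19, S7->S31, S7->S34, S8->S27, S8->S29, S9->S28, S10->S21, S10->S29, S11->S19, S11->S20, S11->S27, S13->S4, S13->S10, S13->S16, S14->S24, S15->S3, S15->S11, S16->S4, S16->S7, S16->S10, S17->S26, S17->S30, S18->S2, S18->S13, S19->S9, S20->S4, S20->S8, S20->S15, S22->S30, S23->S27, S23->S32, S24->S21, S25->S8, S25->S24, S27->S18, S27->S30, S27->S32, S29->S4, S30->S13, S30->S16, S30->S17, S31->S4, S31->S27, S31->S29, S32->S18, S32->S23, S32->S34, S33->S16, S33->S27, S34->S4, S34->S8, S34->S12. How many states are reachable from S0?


BFS from S0:
  layer 0: {S0}
  layer 1: {S1, S23}
  layer 2: {S27, S32}
  layer 3: {S18, S30, S34}
  layer 4: {S2, S4, S8, S12, S13, S16, S17}
  layer 5: {S3, S7, S10, S11, S26, S29}
  layer 6: {S19, S20, S21, S31}
  layer 7: {S9, S15}
  layer 8: {S28}
Reachable set: {S0, S1, S2, S3, S4, S7, S8, S9, S10, S11, S12, S13, S15, S16, S17, S18, S19, S20, S21, S23, S26, S27, S28, S29, S30, S31, S32, S34}
Count = 28

28


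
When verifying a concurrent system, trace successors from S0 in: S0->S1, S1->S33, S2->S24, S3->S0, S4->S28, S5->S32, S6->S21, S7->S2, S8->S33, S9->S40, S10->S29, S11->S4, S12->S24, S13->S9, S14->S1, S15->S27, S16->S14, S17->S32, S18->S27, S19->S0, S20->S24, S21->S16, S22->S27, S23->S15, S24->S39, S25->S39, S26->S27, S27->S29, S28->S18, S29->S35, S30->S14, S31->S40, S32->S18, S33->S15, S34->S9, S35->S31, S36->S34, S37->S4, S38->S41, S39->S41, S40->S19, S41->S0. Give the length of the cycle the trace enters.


Trace from S0 until a state repeats:
  S0 -> S1 -> S33 -> S15 -> S27 -> S29 -> S35 -> S31 -> S40 -> S19 -> S0
S0 first seen at step 0, revisited at step 10.
Cycle length = 10 - 0 = 10

10


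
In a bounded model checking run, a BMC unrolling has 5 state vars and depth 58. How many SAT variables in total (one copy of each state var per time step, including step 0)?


BMC unrolls to depth k, creating one copy of each state var for steps 0..k.
Step count = 58 + 1 = 59 (steps 0 through 58)
Vars per step = 5
Total = 5 * 59 = 295

295


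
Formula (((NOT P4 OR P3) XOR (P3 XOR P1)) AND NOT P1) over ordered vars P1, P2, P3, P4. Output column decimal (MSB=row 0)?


Formula: (((NOT P4 OR P3) XOR (P3 XOR P1)) AND NOT P1) over P1, P2, P3, P4 (16 rows)
Evaluate each row (bits = P1,P2,P3,P4, MSB first):
  row 0 [0000]: (((NOT 0 OR 0) XOR (0 XOR 0)) AND NOT 0) -> 1
  row 1 [0001]: (((NOT 1 OR 0) XOR (0 XOR 0)) AND NOT 0) -> 0
  row 2 [0010]: (((NOT 0 OR 1) XOR (1 XOR 0)) AND NOT 0) -> 0
  row 3 [0011]: (((NOT 1 OR 1) XOR (1 XOR 0)) AND NOT 0) -> 0
  row 4 [0100]: (((NOT 0 OR 0) XOR (0 XOR 0)) AND NOT 0) -> 1
  row 5 [0101]: (((NOT 1 OR 0) XOR (0 XOR 0)) AND NOT 0) -> 0
  row 6 [0110]: (((NOT 0 OR 1) XOR (1 XOR 0)) AND NOT 0) -> 0
  row 7 [0111]: (((NOT 1 OR 1) XOR (1 XOR 0)) AND NOT 0) -> 0
  row 8 [1000]: (((NOT 0 OR 0) XOR (0 XOR 1)) AND NOT 1) -> 0
  row 9 [1001]: (((NOT 1 OR 0) XOR (0 XOR 1)) AND NOT 1) -> 0
  row 10 [1010]: (((NOT 0 OR 1) XOR (1 XOR 1)) AND NOT 1) -> 0
  row 11 [1011]: (((NOT 1 OR 1) XOR (1 XOR 1)) AND NOT 1) -> 0
  row 12 [1100]: (((NOT 0 OR 0) XOR (0 XOR 1)) AND NOT 1) -> 0
  row 13 [1101]: (((NOT 1 OR 0) XOR (0 XOR 1)) AND NOT 1) -> 0
  row 14 [1110]: (((NOT 0 OR 1) XOR (1 XOR 1)) AND NOT 1) -> 0
  row 15 [1111]: (((NOT 1 OR 1) XOR (1 XOR 1)) AND NOT 1) -> 0
Full result column, 4 rows per line (P1,P2 fixed per line; P3,P4 runs 00..11 left to right):
  rows 0-3 [P1,P2=00]: 1000  = hex 8
  rows 4-7 [P1,P2=01]: 1000  = hex 8
  rows 8-11 [P1,P2=10]: 0000  = hex 0
  rows 12-15 [P1,P2=11]: 0000  = hex 0
Output column (row 0 .. row 15) = 1000100000000000
Output column grouped in 4s = 1000 1000 0000 0000 = 0x8800
Convert to decimal digit by digit (value = value*16 + digit):
  8 -> 8
  8*16 + 8 = 136
  136*16 + 0 = 2176
  2176*16 + 0 = 34816
Decimal = 34816

34816


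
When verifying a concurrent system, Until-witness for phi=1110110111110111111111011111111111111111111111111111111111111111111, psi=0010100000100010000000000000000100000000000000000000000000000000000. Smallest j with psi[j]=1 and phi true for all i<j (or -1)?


(phi U psi) at 0: need smallest j with psi[j]=1 and phi[i]=1 for all i in [0,j).
Scan from step 0:
  step 0: phi=1, psi=0 -> continue
  step 1: phi=1, psi=0 -> continue
  step 2: psi=1 and phi held for [0,2) -> witness found
Witness step = 2

2


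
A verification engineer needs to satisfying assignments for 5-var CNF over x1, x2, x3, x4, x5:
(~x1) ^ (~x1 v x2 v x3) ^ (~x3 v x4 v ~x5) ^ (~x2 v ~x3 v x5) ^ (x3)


CNF with 5 clauses over 5 vars (32 assignments).
An assignment satisfies CNF iff every clause has >=1 true literal.
Check each row (bits = x1,x2,x3,x4,x5; clause T/F shown):
  row 0 [00000]: clauses=TTTTF -> 0
  row 1 [00001]: clauses=TTTTF -> 0
  row 2 [00010]: clauses=TTTTF -> 0
  row 3 [00011]: clauses=TTTTF -> 0
  row 4 [00100]: clauses=TTTTT -> 1
  row 5 [00101]: clauses=TTFTT -> 0
  row 6 [00110]: clauses=TTTTT -> 1
  row 7 [00111]: clauses=TTTTT -> 1
  row 8 [01000]: clauses=TTTTF -> 0
  row 9 [01001]: clauses=TTTTF -> 0
  row 10 [01010]: clauses=TTTTF -> 0
  row 11 [01011]: clauses=TTTTF -> 0
  row 12 [01100]: clauses=TTTFT -> 0
  row 13 [01101]: clauses=TTFTT -> 0
  row 14 [01110]: clauses=TTTFT -> 0
  row 15 [01111]: clauses=TTTTT -> 1
  row 16 [10000]: clauses=FFTTF -> 0
  row 17 [10001]: clauses=FFTTF -> 0
  row 18 [10010]: clauses=FFTTF -> 0
  row 19 [10011]: clauses=FFTTF -> 0
  row 20 [10100]: clauses=FTTTT -> 0
  row 21 [10101]: clauses=FTFTT -> 0
  row 22 [10110]: clauses=FTTTT -> 0
  row 23 [10111]: clauses=FTTTT -> 0
  row 24 [11000]: clauses=FTTTF -> 0
  row 25 [11001]: clauses=FTTTF -> 0
  row 26 [11010]: clauses=FTTTF -> 0
  row 27 [11011]: clauses=FTTTF -> 0
  row 28 [11100]: clauses=FTTFT -> 0
  row 29 [11101]: clauses=FTFTT -> 0
  row 30 [11110]: clauses=FTTFT -> 0
  row 31 [11111]: clauses=FTTTT -> 0
Full result column, 8 rows per line (x1,x2 fixed per line; x3,x4,x5 runs 000..111 left to right):
  rows 0-7 [x1,x2=00]: 00001011  (ones: 3)
  rows 8-15 [x1,x2=01]: 00000001  (ones: 1)
  rows 16-23 [x1,x2=10]: 00000000  (ones: 0)
  rows 24-31 [x1,x2=11]: 00000000  (ones: 0)
Satisfying assignments = 3+1+0+0 = 4

4


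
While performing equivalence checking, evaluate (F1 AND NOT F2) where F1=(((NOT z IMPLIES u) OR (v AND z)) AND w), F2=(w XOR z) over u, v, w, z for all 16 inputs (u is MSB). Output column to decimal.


F1 = (((NOT z IMPLIES u) OR (v AND z)) AND w)
F2 = (w XOR z)
Counterexample to F1=>F2 is where F1=1 and F2=0.
Evaluate each row (bits = u,v,w,z, MSB first):
  row 0 [0000]: F1=0 F2=0 -> F1&~F2 -> 0
  row 1 [0001]: F1=0 F2=1 -> F1&~F2 -> 0
  row 2 [0010]: F1=0 F2=1 -> F1&~F2 -> 0
  row 3 [0011]: F1=1 F2=0 -> F1&~F2 -> 1
  row 4 [0100]: F1=0 F2=0 -> F1&~F2 -> 0
  row 5 [0101]: F1=0 F2=1 -> F1&~F2 -> 0
  row 6 [0110]: F1=0 F2=1 -> F1&~F2 -> 0
  row 7 [0111]: F1=1 F2=0 -> F1&~F2 -> 1
  row 8 [1000]: F1=0 F2=0 -> F1&~F2 -> 0
  row 9 [1001]: F1=0 F2=1 -> F1&~F2 -> 0
  row 10 [1010]: F1=1 F2=1 -> F1&~F2 -> 0
  row 11 [1011]: F1=1 F2=0 -> F1&~F2 -> 1
  row 12 [1100]: F1=0 F2=0 -> F1&~F2 -> 0
  row 13 [1101]: F1=0 F2=1 -> F1&~F2 -> 0
  row 14 [1110]: F1=1 F2=1 -> F1&~F2 -> 0
  row 15 [1111]: F1=1 F2=0 -> F1&~F2 -> 1
Full result column, 4 rows per line (u,v fixed per line; w,z runs 00..11 left to right):
  rows 0-3 [u,v=00]: 0001  = hex 1
  rows 4-7 [u,v=01]: 0001  = hex 1
  rows 8-11 [u,v=10]: 0001  = hex 1
  rows 12-15 [u,v=11]: 0001  = hex 1
Counterexample vector (row 0 .. row 15) = 0001000100010001
Output column grouped in 4s = 0001 0001 0001 0001 = 0x1111
Convert to decimal digit by digit (value = value*16 + digit):
  1 -> 1
  1*16 + 1 = 17
  17*16 + 1 = 273
  273*16 + 1 = 4369
Decimal = 4369

4369


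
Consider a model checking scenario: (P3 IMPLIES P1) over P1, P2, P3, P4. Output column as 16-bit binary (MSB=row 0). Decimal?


Formula: (P3 IMPLIES P1) over P1, P2, P3, P4 (16 rows)
Evaluate each row (bits = P1,P2,P3,P4, MSB first):
  row 0 [0000]: (0 IMPLIES 0) -> 1
  row 1 [0001]: (0 IMPLIES 0) -> 1
  row 2 [0010]: (1 IMPLIES 0) -> 0
  row 3 [0011]: (1 IMPLIES 0) -> 0
  row 4 [0100]: (0 IMPLIES 0) -> 1
  row 5 [0101]: (0 IMPLIES 0) -> 1
  row 6 [0110]: (1 IMPLIES 0) -> 0
  row 7 [0111]: (1 IMPLIES 0) -> 0
  row 8 [1000]: (0 IMPLIES 1) -> 1
  row 9 [1001]: (0 IMPLIES 1) -> 1
  row 10 [1010]: (1 IMPLIES 1) -> 1
  row 11 [1011]: (1 IMPLIES 1) -> 1
  row 12 [1100]: (0 IMPLIES 1) -> 1
  row 13 [1101]: (0 IMPLIES 1) -> 1
  row 14 [1110]: (1 IMPLIES 1) -> 1
  row 15 [1111]: (1 IMPLIES 1) -> 1
Full result column, 4 rows per line (P1,P2 fixed per line; P3,P4 runs 00..11 left to right):
  rows 0-3 [P1,P2=00]: 1100  = hex C
  rows 4-7 [P1,P2=01]: 1100  = hex C
  rows 8-11 [P1,P2=10]: 1111  = hex F
  rows 12-15 [P1,P2=11]: 1111  = hex F
Output column (row 0 .. row 15) = 1100110011111111
Output column grouped in 4s = 1100 1100 1111 1111 = 0xCCFF
Convert to decimal digit by digit (value = value*16 + digit):
  C -> 12
  12*16 + 12 (C) = 204
  204*16 + 15 (F) = 3279
  3279*16 + 15 (F) = 52479
Decimal = 52479

52479


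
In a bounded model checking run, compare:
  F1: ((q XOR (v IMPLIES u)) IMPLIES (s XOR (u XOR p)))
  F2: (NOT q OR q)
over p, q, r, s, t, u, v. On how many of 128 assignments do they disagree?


F1 = ((q XOR (v IMPLIES u)) IMPLIES (s XOR (u XOR p)))
F2 = (NOT q OR q)
Evaluate both on each of 128 rows (bits = p,q,r,s,t,u,v):
  row 0 [0000000]: F1=0 F2=1 (differ) -> 1
  row 1 [0000001]: F1=1 F2=1 -> 0
  row 2 [0000010]: F1=1 F2=1 -> 0
  row 3 [0000011]: F1=1 F2=1 -> 0
  row 4 [0000100]: F1=0 F2=1 (differ) -> 1
  (every remaining row is evaluated the same way; all 128 results are listed next)
Full result column, 8 rows per line (p,q,r,s fixed per line; t,u,v runs 000..111 left to right):
  rows 0-7 [p,q,r,s=0000]: 10001000  (ones: 2)
  rows 8-15 [p,q,r,s=0001]: 00110011  (ones: 4)
  rows 16-23 [p,q,r,s=0010]: 10001000  (ones: 2)
  rows 24-31 [p,q,r,s=0011]: 00110011  (ones: 4)
  rows 32-39 [p,q,r,s=0100]: 01000100  (ones: 2)
  rows 40-47 [p,q,r,s=0101]: 00000000  (ones: 0)
  rows 48-55 [p,q,r,s=0110]: 01000100  (ones: 2)
  rows 56-63 [p,q,r,s=0111]: 00000000  (ones: 0)
  rows 64-71 [p,q,r,s=1000]: 00110011  (ones: 4)
  rows 72-79 [p,q,r,s=1001]: 10001000  (ones: 2)
  rows 80-87 [p,q,r,s=1010]: 00110011  (ones: 4)
  rows 88-95 [p,q,r,s=1011]: 10001000  (ones: 2)
  rows 96-103 [p,q,r,s=1100]: 00000000  (ones: 0)
  rows 104-111 [p,q,r,s=1101]: 01000100  (ones: 2)
  rows 112-119 [p,q,r,s=1110]: 00000000  (ones: 0)
  rows 120-127 [p,q,r,s=1111]: 01000100  (ones: 2)
Disagreements = 2+4+2+4+2+0+2+0+4+2+4+2+0+2+0+2 = 32

32


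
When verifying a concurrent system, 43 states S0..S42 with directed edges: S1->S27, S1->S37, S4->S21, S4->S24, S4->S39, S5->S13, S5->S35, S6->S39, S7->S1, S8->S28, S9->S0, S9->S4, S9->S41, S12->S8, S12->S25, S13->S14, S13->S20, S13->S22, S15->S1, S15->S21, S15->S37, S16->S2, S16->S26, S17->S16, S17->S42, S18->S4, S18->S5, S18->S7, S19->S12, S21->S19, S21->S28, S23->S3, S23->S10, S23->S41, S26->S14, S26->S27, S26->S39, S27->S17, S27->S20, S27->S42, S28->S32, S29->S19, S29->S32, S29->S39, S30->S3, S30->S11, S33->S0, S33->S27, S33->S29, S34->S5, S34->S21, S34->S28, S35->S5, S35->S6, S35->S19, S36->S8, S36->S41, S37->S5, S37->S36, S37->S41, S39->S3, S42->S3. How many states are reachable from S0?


BFS from S0:
  layer 0: {S0}
Reachable set: {S0}
Count = 1

1


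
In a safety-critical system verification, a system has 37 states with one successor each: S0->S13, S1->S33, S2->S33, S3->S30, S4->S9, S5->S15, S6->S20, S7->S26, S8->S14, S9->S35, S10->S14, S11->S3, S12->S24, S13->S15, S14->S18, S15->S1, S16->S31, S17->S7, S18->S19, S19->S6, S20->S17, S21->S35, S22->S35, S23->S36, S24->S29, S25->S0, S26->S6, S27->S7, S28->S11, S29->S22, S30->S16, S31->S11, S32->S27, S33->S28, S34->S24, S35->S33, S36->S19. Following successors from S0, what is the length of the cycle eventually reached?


Trace from S0 until a state repeats:
  S0 -> S13 -> S15 -> S1 -> S33 -> S28 -> S11 -> S3 -> S30 -> S16 -> S31 -> S11
S11 first seen at step 6, revisited at step 11.
Cycle length = 11 - 6 = 5

5


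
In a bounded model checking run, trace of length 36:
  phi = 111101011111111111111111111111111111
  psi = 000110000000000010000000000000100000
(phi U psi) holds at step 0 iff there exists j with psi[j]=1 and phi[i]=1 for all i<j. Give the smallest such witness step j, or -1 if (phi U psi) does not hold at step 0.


(phi U psi) at 0: need smallest j with psi[j]=1 and phi[i]=1 for all i in [0,j).
Scan from step 0:
  step 0: phi=1, psi=0 -> continue
  step 1: phi=1, psi=0 -> continue
  step 2: phi=1, psi=0 -> continue
  step 3: psi=1 and phi held for [0,3) -> witness found
Witness step = 3

3


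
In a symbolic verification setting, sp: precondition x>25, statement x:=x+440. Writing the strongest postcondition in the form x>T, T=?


Formula: sp(P, x:=E) = exists old_x. (x = E[old_x/x]) AND P[old_x/x] (old_x is the value of x before the assignment; eliminate old_x by solving x = E[old_x/x] for old_x)
Step 1: Precondition P: x>25, i.e. old_x > 25
Step 2: Assignment gives x = old_x + 440, so old_x = x - 440
Step 3: Substitute into P: x - 440 > 25
Step 4: Simplify: x > 25+440 = 465

465
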